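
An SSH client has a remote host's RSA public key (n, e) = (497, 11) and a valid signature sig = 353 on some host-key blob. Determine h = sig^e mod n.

82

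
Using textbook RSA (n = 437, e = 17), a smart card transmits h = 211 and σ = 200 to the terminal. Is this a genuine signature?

σ^2 ≡ 200^2 = 40000 ≡ 233
σ^4 ≡ 233^2 = 54289 ≡ 101
σ^8 ≡ 101^2 = 10201 ≡ 150
σ^16 ≡ 150^2 = 22500 ≡ 213
17 = 16 + 1, so σ^17 ≡ 213·200 ≡ 211 (mod 437)
σ^17 mod 437 = 211 matches h.

genuine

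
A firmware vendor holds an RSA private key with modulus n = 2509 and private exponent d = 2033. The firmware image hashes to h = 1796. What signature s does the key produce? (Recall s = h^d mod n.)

903

Squares mod 2509: h^1≡1796, h^2≡1551, h^4≡1979, h^8≡2401, h^16≡1628, h^32≡880, h^64≡1628, h^128≡880, h^256≡1628, h^512≡880, h^1024≡1628
2033 = 1024 + 512 + 256 + 128 + 64 + 32 + 16 + 1, so h^2033 ≡ 1628·880·1628·880·1628·880·1628·1796 ≡ 903 (mod 2509)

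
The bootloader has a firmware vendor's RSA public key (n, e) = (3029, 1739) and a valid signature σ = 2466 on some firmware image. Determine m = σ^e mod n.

2551

Squares mod 3029: σ^1≡2466, σ^2≡1953, σ^4≡698, σ^8≡2564, σ^16≡1166, σ^32≡2564, σ^64≡1166, σ^128≡2564, σ^256≡1166, σ^512≡2564, σ^1024≡1166
1739 = 1024 + 512 + 128 + 64 + 8 + 2 + 1, so σ^1739 ≡ 1166·2564·2564·1166·2564·1953·2466 ≡ 2551 (mod 3029)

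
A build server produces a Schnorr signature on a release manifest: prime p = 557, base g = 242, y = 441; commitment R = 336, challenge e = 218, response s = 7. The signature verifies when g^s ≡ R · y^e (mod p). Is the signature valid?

valid

g^s mod p:
242^7 mod 557 = 468
R · y^e mod p:
441^218 mod 557 = 260
336·260 = 87360 ≡ 468 (mod 557)
468 ≡ 468 (mod 557); signature holds.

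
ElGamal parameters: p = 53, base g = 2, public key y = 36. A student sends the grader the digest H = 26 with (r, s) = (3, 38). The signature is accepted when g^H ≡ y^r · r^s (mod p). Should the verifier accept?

Left side g^H mod p:
2^2 = 4
2^4 ≡ 4^2 = 16
2^8 ≡ 16^2 = 256 ≡ 44
2^16 ≡ 44^2 = 1936 ≡ 28
26 = 16 + 8 + 2, so 2^26 ≡ 28·44·4 ≡ 52 (mod 53)
Right side y^r · r^s mod p:
36^2 = 1296 ≡ 24
3 = 2 + 1, so 36^3 ≡ 24·36 ≡ 16 (mod 53)
3^2 = 9
3^4 ≡ 9^2 = 81 ≡ 28
3^8 ≡ 28^2 = 784 ≡ 42
3^16 ≡ 42^2 = 1764 ≡ 15
3^32 ≡ 15^2 = 225 ≡ 13
38 = 32 + 4 + 2, so 3^38 ≡ 13·28·9 ≡ 43 (mod 53)
16·43 = 688 ≡ 52 (mod 53)
52 ≡ 52 (mod 53), so the signature is genuine.

accept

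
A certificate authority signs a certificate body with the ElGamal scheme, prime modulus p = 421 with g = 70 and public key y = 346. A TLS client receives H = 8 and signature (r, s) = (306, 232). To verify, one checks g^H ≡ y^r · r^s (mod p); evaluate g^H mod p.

70^2 = 4900 ≡ 269
70^4 ≡ 269^2 = 72361 ≡ 370
70^8 ≡ 370^2 = 136900 ≡ 75

75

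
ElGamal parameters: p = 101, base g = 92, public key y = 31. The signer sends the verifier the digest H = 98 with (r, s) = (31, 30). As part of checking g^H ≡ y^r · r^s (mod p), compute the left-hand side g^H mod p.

92^2 = 8464 ≡ 81
92^4 ≡ 81^2 = 6561 ≡ 97
92^8 ≡ 97^2 = 9409 ≡ 16
92^16 ≡ 16^2 = 256 ≡ 54
92^32 ≡ 54^2 = 2916 ≡ 88
92^64 ≡ 88^2 = 7744 ≡ 68
98 = 64 + 32 + 2, so 92^98 ≡ 68·88·81 ≡ 5 (mod 101)

5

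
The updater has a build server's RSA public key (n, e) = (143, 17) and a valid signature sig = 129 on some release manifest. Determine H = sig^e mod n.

sig^2 ≡ 129^2 = 16641 ≡ 53
sig^4 ≡ 53^2 = 2809 ≡ 92
sig^8 ≡ 92^2 = 8464 ≡ 27
sig^16 ≡ 27^2 = 729 ≡ 14
17 = 16 + 1, so sig^17 ≡ 14·129 ≡ 90 (mod 143)

90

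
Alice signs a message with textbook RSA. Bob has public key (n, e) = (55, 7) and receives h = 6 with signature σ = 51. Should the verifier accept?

accept

Squares mod 55: σ^1≡51, σ^2≡16, σ^4≡36
7 = 4 + 2 + 1, so σ^7 ≡ 36·16·51 ≡ 6 (mod 55)
Since 6 equals the digest 6, verification succeeds.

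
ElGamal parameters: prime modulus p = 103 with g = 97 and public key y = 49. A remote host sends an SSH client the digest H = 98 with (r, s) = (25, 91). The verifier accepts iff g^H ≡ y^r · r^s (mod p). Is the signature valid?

Left side g^H mod p:
97^2 = 9409 ≡ 36
97^4 ≡ 36^2 = 1296 ≡ 60
97^8 ≡ 60^2 = 3600 ≡ 98
97^16 ≡ 98^2 = 9604 ≡ 25
97^32 ≡ 25^2 = 625 ≡ 7
97^64 ≡ 7^2 = 49
98 = 64 + 32 + 2, so 97^98 ≡ 49·7·36 ≡ 91 (mod 103)
Right side y^r · r^s mod p:
49^2 = 2401 ≡ 32
49^4 ≡ 32^2 = 1024 ≡ 97
49^8 ≡ 97^2 = 9409 ≡ 36
49^16 ≡ 36^2 = 1296 ≡ 60
25 = 16 + 8 + 1, so 49^25 ≡ 60·36·49 ≡ 59 (mod 103)
25^2 = 625 ≡ 7
25^4 ≡ 7^2 = 49
25^8 ≡ 49^2 = 2401 ≡ 32
25^16 ≡ 32^2 = 1024 ≡ 97
25^32 ≡ 97^2 = 9409 ≡ 36
25^64 ≡ 36^2 = 1296 ≡ 60
91 = 64 + 16 + 8 + 2 + 1, so 25^91 ≡ 60·97·32·7·25 ≡ 19 (mod 103)
59·19 = 1121 ≡ 91 (mod 103)
91 ≡ 91 (mod 103), so the signature is genuine.

valid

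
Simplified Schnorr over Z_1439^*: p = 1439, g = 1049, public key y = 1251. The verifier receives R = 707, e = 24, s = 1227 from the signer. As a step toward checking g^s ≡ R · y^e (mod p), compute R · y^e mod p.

937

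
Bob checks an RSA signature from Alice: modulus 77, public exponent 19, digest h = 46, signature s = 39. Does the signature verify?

verifies

Squares mod 77: s^1≡39, s^2≡58, s^4≡53, s^8≡37, s^16≡60
19 = 16 + 2 + 1, so s^19 ≡ 60·58·39 ≡ 46 (mod 77)
46 = h, so the signature checks out.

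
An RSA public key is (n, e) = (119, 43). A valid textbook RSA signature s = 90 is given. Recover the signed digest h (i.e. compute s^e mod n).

s^2 ≡ 90^2 = 8100 ≡ 8
s^4 ≡ 8^2 = 64
s^8 ≡ 64^2 = 4096 ≡ 50
s^16 ≡ 50^2 = 2500 ≡ 1
s^32 ≡ 1^2 = 1
43 = 32 + 8 + 2 + 1, so s^43 ≡ 1·50·8·90 ≡ 62 (mod 119)

62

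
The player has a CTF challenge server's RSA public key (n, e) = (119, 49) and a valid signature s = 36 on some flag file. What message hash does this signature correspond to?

36

s^2 ≡ 36^2 = 1296 ≡ 106
s^4 ≡ 106^2 = 11236 ≡ 50
s^8 ≡ 50^2 = 2500 ≡ 1
s^16 ≡ 1^2 = 1
s^32 ≡ 1^2 = 1
49 = 32 + 16 + 1, so s^49 ≡ 1·1·36 ≡ 36 (mod 119)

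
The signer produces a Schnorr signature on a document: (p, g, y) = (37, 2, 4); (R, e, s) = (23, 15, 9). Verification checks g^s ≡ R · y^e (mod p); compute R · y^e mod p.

4^15 mod 37 = 11
R · y^e ≡ 23·11 = 253 ≡ 31 (mod 37)

31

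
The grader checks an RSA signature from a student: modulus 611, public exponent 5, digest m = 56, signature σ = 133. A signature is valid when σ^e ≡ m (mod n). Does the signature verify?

does not verify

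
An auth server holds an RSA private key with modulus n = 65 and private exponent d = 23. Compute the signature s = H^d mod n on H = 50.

45

H^23 mod 65 = 45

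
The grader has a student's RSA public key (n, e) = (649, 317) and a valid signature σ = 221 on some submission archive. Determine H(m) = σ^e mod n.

397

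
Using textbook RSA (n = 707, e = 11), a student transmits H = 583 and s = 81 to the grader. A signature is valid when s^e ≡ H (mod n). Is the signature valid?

valid

s^2 ≡ 81^2 = 6561 ≡ 198
s^4 ≡ 198^2 = 39204 ≡ 319
s^8 ≡ 319^2 = 101761 ≡ 660
11 = 8 + 2 + 1, so s^11 ≡ 660·198·81 ≡ 583 (mod 707)
583 = H, so the signature checks out.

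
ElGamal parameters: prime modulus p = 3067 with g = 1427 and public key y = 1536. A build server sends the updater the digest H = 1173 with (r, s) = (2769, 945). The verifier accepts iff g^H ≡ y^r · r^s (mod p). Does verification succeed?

passes

Left side g^H mod p:
1427^2 = 2036329 ≡ 2908
1427^4 ≡ 2908^2 = 8456464 ≡ 745
1427^8 ≡ 745^2 = 555025 ≡ 2965
1427^16 ≡ 2965^2 = 8791225 ≡ 1203
1427^32 ≡ 1203^2 = 1447209 ≡ 2652
1427^64 ≡ 2652^2 = 7033104 ≡ 473
1427^128 ≡ 473^2 = 223729 ≡ 2905
1427^256 ≡ 2905^2 = 8439025 ≡ 1708
1427^512 ≡ 1708^2 = 2917264 ≡ 547
1427^1024 ≡ 547^2 = 299209 ≡ 1710
1173 = 1024 + 128 + 16 + 4 + 1, so 1427^1173 ≡ 1710·2905·1203·745·1427 ≡ 396 (mod 3067)
Right side y^r · r^s mod p:
1536^2 = 2359296 ≡ 773
1536^4 ≡ 773^2 = 597529 ≡ 2531
1536^8 ≡ 2531^2 = 6405961 ≡ 2065
1536^16 ≡ 2065^2 = 4264225 ≡ 1095
1536^32 ≡ 1095^2 = 1199025 ≡ 2895
1536^64 ≡ 2895^2 = 8381025 ≡ 1981
1536^128 ≡ 1981^2 = 3924361 ≡ 1668
1536^256 ≡ 1668^2 = 2782224 ≡ 455
1536^512 ≡ 455^2 = 207025 ≡ 1536
1536^1024 ≡ 1536^2 = 2359296 ≡ 773
1536^2048 ≡ 773^2 = 597529 ≡ 2531
2769 = 2048 + 512 + 128 + 64 + 16 + 1, so 1536^2769 ≡ 2531·1536·1668·1981·1095·1536 ≡ 2433 (mod 3067)
2769^2 = 7667361 ≡ 2928
2769^4 ≡ 2928^2 = 8573184 ≡ 919
2769^8 ≡ 919^2 = 844561 ≡ 1136
2769^16 ≡ 1136^2 = 1290496 ≡ 2356
2769^32 ≡ 2356^2 = 5550736 ≡ 2533
2769^64 ≡ 2533^2 = 6416089 ≡ 2992
2769^128 ≡ 2992^2 = 8952064 ≡ 2558
2769^256 ≡ 2558^2 = 6543364 ≡ 1453
2769^512 ≡ 1453^2 = 2111209 ≡ 1113
945 = 512 + 256 + 128 + 32 + 16 + 1, so 2769^945 ≡ 1113·1453·2558·2533·2356·2769 ≡ 3018 (mod 3067)
2433·3018 = 7342794 ≡ 396 (mod 3067)
396 ≡ 396 (mod 3067), so the signature is genuine.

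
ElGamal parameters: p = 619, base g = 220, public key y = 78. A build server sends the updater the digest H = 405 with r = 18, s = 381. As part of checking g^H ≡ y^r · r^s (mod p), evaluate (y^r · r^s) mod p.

Squares mod 619: 78^1≡78, 78^2≡513, 78^4≡94, 78^8≡170, 78^16≡426
18 = 16 + 2, so 78^18 ≡ 426·513 ≡ 31 (mod 619)
Squares mod 619: 18^1≡18, 18^2≡324, 18^4≡365, 18^8≡140, 18^16≡411, 18^32≡553, 18^64≡23, 18^128≡529, 18^256≡53
381 = 256 + 64 + 32 + 16 + 8 + 4 + 1, so 18^381 ≡ 53·23·553·411·140·365·18 ≡ 494 (mod 619)
y^r · r^s ≡ 31·494 = 15314 ≡ 458 (mod 619)

458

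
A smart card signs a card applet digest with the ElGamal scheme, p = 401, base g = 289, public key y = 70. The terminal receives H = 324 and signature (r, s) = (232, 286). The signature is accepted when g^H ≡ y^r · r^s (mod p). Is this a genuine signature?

forged

Left side g^H mod p:
289^2 = 83521 ≡ 113
289^4 ≡ 113^2 = 12769 ≡ 338
289^8 ≡ 338^2 = 114244 ≡ 360
289^16 ≡ 360^2 = 129600 ≡ 77
289^32 ≡ 77^2 = 5929 ≡ 315
289^64 ≡ 315^2 = 99225 ≡ 178
289^128 ≡ 178^2 = 31684 ≡ 5
289^256 ≡ 5^2 = 25
324 = 256 + 64 + 4, so 289^324 ≡ 25·178·338 ≡ 350 (mod 401)
Right side y^r · r^s mod p:
70^2 = 4900 ≡ 88
70^4 ≡ 88^2 = 7744 ≡ 125
70^8 ≡ 125^2 = 15625 ≡ 387
70^16 ≡ 387^2 = 149769 ≡ 196
70^32 ≡ 196^2 = 38416 ≡ 321
70^64 ≡ 321^2 = 103041 ≡ 385
70^128 ≡ 385^2 = 148225 ≡ 256
232 = 128 + 64 + 32 + 8, so 70^232 ≡ 256·385·321·387 ≡ 321 (mod 401)
232^2 = 53824 ≡ 90
232^4 ≡ 90^2 = 8100 ≡ 80
232^8 ≡ 80^2 = 6400 ≡ 385
232^16 ≡ 385^2 = 148225 ≡ 256
232^32 ≡ 256^2 = 65536 ≡ 173
232^64 ≡ 173^2 = 29929 ≡ 255
232^128 ≡ 255^2 = 65025 ≡ 63
232^256 ≡ 63^2 = 3969 ≡ 360
286 = 256 + 16 + 8 + 4 + 2, so 232^286 ≡ 360·256·385·80·90 ≡ 291 (mod 401)
321·291 = 93411 ≡ 379 (mod 401)
350 ≠ 379, so verification fails.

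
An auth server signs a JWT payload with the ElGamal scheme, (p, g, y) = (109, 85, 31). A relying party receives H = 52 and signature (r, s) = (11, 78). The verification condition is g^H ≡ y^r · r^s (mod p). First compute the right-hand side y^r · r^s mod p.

7

31^2 = 961 ≡ 89
31^4 ≡ 89^2 = 7921 ≡ 73
31^8 ≡ 73^2 = 5329 ≡ 97
11 = 8 + 2 + 1, so 31^11 ≡ 97·89·31 ≡ 28 (mod 109)
11^2 = 121 ≡ 12
11^4 ≡ 12^2 = 144 ≡ 35
11^8 ≡ 35^2 = 1225 ≡ 26
11^16 ≡ 26^2 = 676 ≡ 22
11^32 ≡ 22^2 = 484 ≡ 48
11^64 ≡ 48^2 = 2304 ≡ 15
78 = 64 + 8 + 4 + 2, so 11^78 ≡ 15·26·35·12 ≡ 82 (mod 109)
y^r · r^s ≡ 28·82 = 2296 ≡ 7 (mod 109)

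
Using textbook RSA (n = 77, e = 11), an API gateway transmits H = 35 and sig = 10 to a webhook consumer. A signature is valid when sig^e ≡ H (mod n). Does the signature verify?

sig^2 ≡ 10^2 = 100 ≡ 23
sig^4 ≡ 23^2 = 529 ≡ 67
sig^8 ≡ 67^2 = 4489 ≡ 23
11 = 8 + 2 + 1, so sig^11 ≡ 23·23·10 ≡ 54 (mod 77)
The recovered value 54 does not match the digest 35.

does not verify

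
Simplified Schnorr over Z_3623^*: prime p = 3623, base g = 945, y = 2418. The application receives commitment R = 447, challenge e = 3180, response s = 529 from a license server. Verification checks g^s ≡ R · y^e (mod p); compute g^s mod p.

1511

Squares mod 3623: 945^1≡945, 945^2≡1767, 945^4≡2886, 945^8≡3342, 945^16≡2878, 945^32≡706, 945^64≡2085, 945^128≡3248, 945^256≡2951, 945^512≡2332
529 = 512 + 16 + 1, so 945^529 ≡ 2332·2878·945 ≡ 1511 (mod 3623)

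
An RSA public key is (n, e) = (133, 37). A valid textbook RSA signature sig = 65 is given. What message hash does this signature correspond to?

sig^2 ≡ 65^2 = 4225 ≡ 102
sig^4 ≡ 102^2 = 10404 ≡ 30
sig^8 ≡ 30^2 = 900 ≡ 102
sig^16 ≡ 102^2 = 10404 ≡ 30
sig^32 ≡ 30^2 = 900 ≡ 102
37 = 32 + 4 + 1, so sig^37 ≡ 102·30·65 ≡ 65 (mod 133)

65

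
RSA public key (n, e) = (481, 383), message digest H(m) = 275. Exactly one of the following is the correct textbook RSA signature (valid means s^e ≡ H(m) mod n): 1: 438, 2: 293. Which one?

Candidate 1: 438^383 mod 481 = 302
Candidate 2: 293^383 mod 481 = 275
  → matches H(m) = 275

2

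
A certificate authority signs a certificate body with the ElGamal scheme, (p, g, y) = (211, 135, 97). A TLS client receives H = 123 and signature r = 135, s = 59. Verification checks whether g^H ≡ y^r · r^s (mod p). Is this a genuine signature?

Left side g^H mod p:
135^123 mod 211 = 42
Right side y^r · r^s mod p:
97^135 mod 211 = 88
135^59 mod 211 = 98
88·98 = 8624 ≡ 184 (mod 211)
42 ≠ 184, so verification fails.

forged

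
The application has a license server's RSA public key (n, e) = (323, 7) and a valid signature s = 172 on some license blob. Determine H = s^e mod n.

77

s^2 ≡ 172^2 = 29584 ≡ 191
s^4 ≡ 191^2 = 36481 ≡ 305
7 = 4 + 2 + 1, so s^7 ≡ 305·191·172 ≡ 77 (mod 323)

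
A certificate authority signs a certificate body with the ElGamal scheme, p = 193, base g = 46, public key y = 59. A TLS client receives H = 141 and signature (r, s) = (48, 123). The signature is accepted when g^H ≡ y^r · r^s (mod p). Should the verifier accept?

Left side g^H mod p:
46^2 = 2116 ≡ 186
46^4 ≡ 186^2 = 34596 ≡ 49
46^8 ≡ 49^2 = 2401 ≡ 85
46^16 ≡ 85^2 = 7225 ≡ 84
46^32 ≡ 84^2 = 7056 ≡ 108
46^64 ≡ 108^2 = 11664 ≡ 84
46^128 ≡ 84^2 = 7056 ≡ 108
141 = 128 + 8 + 4 + 1, so 46^141 ≡ 108·85·49·46 ≡ 190 (mod 193)
Right side y^r · r^s mod p:
59^2 = 3481 ≡ 7
59^4 ≡ 7^2 = 49
59^8 ≡ 49^2 = 2401 ≡ 85
59^16 ≡ 85^2 = 7225 ≡ 84
59^32 ≡ 84^2 = 7056 ≡ 108
48 = 32 + 16, so 59^48 ≡ 108·84 ≡ 1 (mod 193)
48^2 = 2304 ≡ 181
48^4 ≡ 181^2 = 32761 ≡ 144
48^8 ≡ 144^2 = 20736 ≡ 85
48^16 ≡ 85^2 = 7225 ≡ 84
48^32 ≡ 84^2 = 7056 ≡ 108
48^64 ≡ 108^2 = 11664 ≡ 84
123 = 64 + 32 + 16 + 8 + 2 + 1, so 48^123 ≡ 84·108·84·85·181·48 ≡ 190 (mod 193)
1·190 = 190 ≡ 190 (mod 193)
190 ≡ 190 (mod 193), so the signature is genuine.

accept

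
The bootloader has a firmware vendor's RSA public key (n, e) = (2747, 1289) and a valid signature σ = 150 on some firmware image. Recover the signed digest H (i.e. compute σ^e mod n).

σ^2 ≡ 150^2 = 22500 ≡ 524
σ^4 ≡ 524^2 = 274576 ≡ 2623
σ^8 ≡ 2623^2 = 6880129 ≡ 1641
σ^16 ≡ 1641^2 = 2692881 ≡ 821
σ^32 ≡ 821^2 = 674041 ≡ 1026
σ^64 ≡ 1026^2 = 1052676 ≡ 575
σ^128 ≡ 575^2 = 330625 ≡ 985
σ^256 ≡ 985^2 = 970225 ≡ 534
σ^512 ≡ 534^2 = 285156 ≡ 2215
σ^1024 ≡ 2215^2 = 4906225 ≡ 83
1289 = 1024 + 256 + 8 + 1, so σ^1289 ≡ 83·534·1641·150 ≡ 1462 (mod 2747)

1462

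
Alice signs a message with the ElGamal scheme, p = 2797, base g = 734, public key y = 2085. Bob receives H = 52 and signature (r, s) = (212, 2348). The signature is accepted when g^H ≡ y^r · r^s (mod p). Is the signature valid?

invalid

Left side g^H mod p:
Squares mod 2797: 734^1≡734, 734^2≡1732, 734^4≡1440, 734^8≡1023, 734^16≡451, 734^32≡2017
52 = 32 + 16 + 4, so 734^52 ≡ 2017·451·1440 ≡ 1470 (mod 2797)
Right side y^r · r^s mod p:
Squares mod 2797: 2085^1≡2085, 2085^2≡687, 2085^4≡2073, 2085^8≡1137, 2085^16≡555, 2085^32≡355, 2085^64≡160, 2085^128≡427
212 = 128 + 64 + 16 + 4, so 2085^212 ≡ 427·160·555·2073 ≡ 28 (mod 2797)
Squares mod 2797: 212^1≡212, 212^2≡192, 212^4≡503, 212^8≡1279, 212^16≡2393, 212^32≡990, 212^64≡1150, 212^128≡2316, 212^256≡2007, 212^512≡369, 212^1024≡1905, 212^2048≡1316
2348 = 2048 + 256 + 32 + 8 + 4, so 212^2348 ≡ 1316·2007·990·1279·503 ≡ 2315 (mod 2797)
28·2315 = 64820 ≡ 489 (mod 2797)
1470 ≠ 489, so verification fails.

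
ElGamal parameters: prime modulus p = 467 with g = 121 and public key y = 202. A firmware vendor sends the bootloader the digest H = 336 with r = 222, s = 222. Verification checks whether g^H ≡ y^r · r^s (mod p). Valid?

yes

Left side g^H mod p:
Squares mod 467: 121^1≡121, 121^2≡164, 121^4≡277, 121^8≡141, 121^16≡267, 121^32≡305, 121^64≡92, 121^128≡58, 121^256≡95
336 = 256 + 64 + 16, so 121^336 ≡ 95·92·267 ≡ 448 (mod 467)
Right side y^r · r^s mod p:
Squares mod 467: 202^1≡202, 202^2≡175, 202^4≡270, 202^8≡48, 202^16≡436, 202^32≡27, 202^64≡262, 202^128≡462
222 = 128 + 64 + 16 + 8 + 4 + 2, so 202^222 ≡ 462·262·436·48·270·175 ≡ 425 (mod 467)
Squares mod 467: 222^1≡222, 222^2≡249, 222^4≡357, 222^8≡425, 222^16≡363, 222^32≡75, 222^64≡21, 222^128≡441
222 = 128 + 64 + 16 + 8 + 4 + 2, so 222^222 ≡ 441·21·363·425·357·249 ≡ 145 (mod 467)
425·145 = 61625 ≡ 448 (mod 467)
448 ≡ 448 (mod 467), so the signature is genuine.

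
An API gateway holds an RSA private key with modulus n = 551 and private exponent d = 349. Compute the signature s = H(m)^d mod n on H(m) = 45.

(H(m))^2 ≡ 45^2 = 2025 ≡ 372
(H(m))^4 ≡ 372^2 = 138384 ≡ 83
(H(m))^8 ≡ 83^2 = 6889 ≡ 277
(H(m))^16 ≡ 277^2 = 76729 ≡ 140
(H(m))^32 ≡ 140^2 = 19600 ≡ 315
(H(m))^64 ≡ 315^2 = 99225 ≡ 45
(H(m))^128 ≡ 45^2 = 2025 ≡ 372
(H(m))^256 ≡ 372^2 = 138384 ≡ 83
349 = 256 + 64 + 16 + 8 + 4 + 1, so (H(m))^349 ≡ 83·45·140·277·83·45 ≡ 368 (mod 551)

368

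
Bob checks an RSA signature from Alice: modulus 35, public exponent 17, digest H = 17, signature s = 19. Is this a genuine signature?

forged

Squares mod 35: s^1≡19, s^2≡11, s^4≡16, s^8≡11, s^16≡16
17 = 16 + 1, so s^17 ≡ 16·19 ≡ 24 (mod 35)
The recovered value 24 does not match the digest 17.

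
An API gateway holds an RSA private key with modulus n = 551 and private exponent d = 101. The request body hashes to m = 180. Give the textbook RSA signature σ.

100

m^2 ≡ 180^2 = 32400 ≡ 442
m^4 ≡ 442^2 = 195364 ≡ 310
m^8 ≡ 310^2 = 96100 ≡ 226
m^16 ≡ 226^2 = 51076 ≡ 384
m^32 ≡ 384^2 = 147456 ≡ 339
m^64 ≡ 339^2 = 114921 ≡ 313
101 = 64 + 32 + 4 + 1, so m^101 ≡ 313·339·310·180 ≡ 100 (mod 551)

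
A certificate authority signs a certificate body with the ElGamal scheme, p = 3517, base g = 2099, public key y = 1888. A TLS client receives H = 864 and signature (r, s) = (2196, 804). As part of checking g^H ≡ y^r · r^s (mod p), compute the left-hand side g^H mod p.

3037

2099^864 mod 3517 = 3037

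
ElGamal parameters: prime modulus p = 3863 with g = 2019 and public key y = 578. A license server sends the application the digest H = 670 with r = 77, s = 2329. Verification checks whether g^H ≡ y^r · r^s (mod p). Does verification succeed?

Left side g^H mod p:
2019^2 = 4076361 ≡ 896
2019^4 ≡ 896^2 = 802816 ≡ 3175
2019^8 ≡ 3175^2 = 10080625 ≡ 2058
2019^16 ≡ 2058^2 = 4235364 ≡ 1516
2019^32 ≡ 1516^2 = 2298256 ≡ 3634
2019^64 ≡ 3634^2 = 13205956 ≡ 2222
2019^128 ≡ 2222^2 = 4937284 ≡ 370
2019^256 ≡ 370^2 = 136900 ≡ 1695
2019^512 ≡ 1695^2 = 2873025 ≡ 2816
670 = 512 + 128 + 16 + 8 + 4 + 2, so 2019^670 ≡ 2816·370·1516·2058·3175·896 ≡ 3012 (mod 3863)
Right side y^r · r^s mod p:
578^2 = 334084 ≡ 1866
578^4 ≡ 1866^2 = 3481956 ≡ 1393
578^8 ≡ 1393^2 = 1940449 ≡ 1223
578^16 ≡ 1223^2 = 1495729 ≡ 748
578^32 ≡ 748^2 = 559504 ≡ 3232
578^64 ≡ 3232^2 = 10445824 ≡ 272
77 = 64 + 8 + 4 + 1, so 578^77 ≡ 272·1223·1393·578 ≡ 319 (mod 3863)
77^2 = 5929 ≡ 2066
77^4 ≡ 2066^2 = 4268356 ≡ 3604
77^8 ≡ 3604^2 = 12988816 ≡ 1410
77^16 ≡ 1410^2 = 1988100 ≡ 2518
77^32 ≡ 2518^2 = 6340324 ≡ 1141
77^64 ≡ 1141^2 = 1301881 ≡ 50
77^128 ≡ 50^2 = 2500
77^256 ≡ 2500^2 = 6250000 ≡ 3529
77^512 ≡ 3529^2 = 12453841 ≡ 3392
77^1024 ≡ 3392^2 = 11505664 ≡ 1650
77^2048 ≡ 1650^2 = 2722500 ≡ 2948
2329 = 2048 + 256 + 16 + 8 + 1, so 77^2329 ≡ 2948·3529·2518·1410·77 ≡ 2057 (mod 3863)
319·2057 = 656183 ≡ 3336 (mod 3863)
3012 ≠ 3336, so verification fails.

fails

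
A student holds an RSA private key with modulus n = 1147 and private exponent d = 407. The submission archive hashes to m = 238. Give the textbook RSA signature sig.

737

Squares mod 1147: m^1≡238, m^2≡441, m^4≡638, m^8≡1006, m^16≡382, m^32≡255, m^64≡793, m^128≡293, m^256≡971
407 = 256 + 128 + 16 + 4 + 2 + 1, so m^407 ≡ 971·293·382·638·441·238 ≡ 737 (mod 1147)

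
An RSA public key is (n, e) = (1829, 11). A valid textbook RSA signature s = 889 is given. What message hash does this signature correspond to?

Squares mod 1829: s^1≡889, s^2≡193, s^4≡669, s^8≡1285
11 = 8 + 2 + 1, so s^11 ≡ 1285·193·889 ≡ 1469 (mod 1829)

1469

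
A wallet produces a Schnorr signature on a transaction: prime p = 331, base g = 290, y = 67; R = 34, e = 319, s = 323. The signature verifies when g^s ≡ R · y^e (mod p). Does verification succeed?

fails

g^s mod p:
290^2 = 84100 ≡ 26
290^4 ≡ 26^2 = 676 ≡ 14
290^8 ≡ 14^2 = 196
290^16 ≡ 196^2 = 38416 ≡ 20
290^32 ≡ 20^2 = 400 ≡ 69
290^64 ≡ 69^2 = 4761 ≡ 127
290^128 ≡ 127^2 = 16129 ≡ 241
290^256 ≡ 241^2 = 58081 ≡ 156
323 = 256 + 64 + 2 + 1, so 290^323 ≡ 156·127·26·290 ≡ 194 (mod 331)
R · y^e mod p:
67^2 = 4489 ≡ 186
67^4 ≡ 186^2 = 34596 ≡ 172
67^8 ≡ 172^2 = 29584 ≡ 125
67^16 ≡ 125^2 = 15625 ≡ 68
67^32 ≡ 68^2 = 4624 ≡ 321
67^64 ≡ 321^2 = 103041 ≡ 100
67^128 ≡ 100^2 = 10000 ≡ 70
67^256 ≡ 70^2 = 4900 ≡ 266
319 = 256 + 32 + 16 + 8 + 4 + 2 + 1, so 67^319 ≡ 266·321·68·125·172·186·67 ≡ 150 (mod 331)
34·150 = 5100 ≡ 135 (mod 331)
194 ≠ 135; the check fails.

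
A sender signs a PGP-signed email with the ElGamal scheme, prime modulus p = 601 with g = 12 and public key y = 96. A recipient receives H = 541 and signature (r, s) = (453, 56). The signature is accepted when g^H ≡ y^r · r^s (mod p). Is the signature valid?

invalid

Left side g^H mod p:
Squares mod 601: 12^1≡12, 12^2≡144, 12^4≡302, 12^8≡453, 12^16≡268, 12^32≡305, 12^64≡471, 12^128≡72, 12^256≡376, 12^512≡141
541 = 512 + 16 + 8 + 4 + 1, so 12^541 ≡ 141·268·453·302·12 ≡ 268 (mod 601)
Right side y^r · r^s mod p:
Squares mod 601: 96^1≡96, 96^2≡201, 96^4≡134, 96^8≡527, 96^16≡67, 96^32≡282, 96^64≡192, 96^128≡203, 96^256≡341
453 = 256 + 128 + 64 + 4 + 1, so 96^453 ≡ 341·203·192·134·96 ≡ 64 (mod 601)
Squares mod 601: 453^1≡453, 453^2≡268, 453^4≡305, 453^8≡471, 453^16≡72, 453^32≡376
56 = 32 + 16 + 8, so 453^56 ≡ 376·72·471 ≡ 96 (mod 601)
64·96 = 6144 ≡ 134 (mod 601)
268 ≠ 134, so verification fails.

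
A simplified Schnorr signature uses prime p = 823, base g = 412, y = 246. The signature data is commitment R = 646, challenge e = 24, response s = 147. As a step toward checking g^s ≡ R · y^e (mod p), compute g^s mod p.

470

412^2 = 169744 ≡ 206
412^4 ≡ 206^2 = 42436 ≡ 463
412^8 ≡ 463^2 = 214369 ≡ 389
412^16 ≡ 389^2 = 151321 ≡ 712
412^32 ≡ 712^2 = 506944 ≡ 799
412^64 ≡ 799^2 = 638401 ≡ 576
412^128 ≡ 576^2 = 331776 ≡ 107
147 = 128 + 16 + 2 + 1, so 412^147 ≡ 107·712·206·412 ≡ 470 (mod 823)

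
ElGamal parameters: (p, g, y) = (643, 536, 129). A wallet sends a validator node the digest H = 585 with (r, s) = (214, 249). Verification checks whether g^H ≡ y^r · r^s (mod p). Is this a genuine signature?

Left side g^H mod p:
536^2 = 287296 ≡ 518
536^4 ≡ 518^2 = 268324 ≡ 193
536^8 ≡ 193^2 = 37249 ≡ 598
536^16 ≡ 598^2 = 357604 ≡ 96
536^32 ≡ 96^2 = 9216 ≡ 214
536^64 ≡ 214^2 = 45796 ≡ 143
536^128 ≡ 143^2 = 20449 ≡ 516
536^256 ≡ 516^2 = 266256 ≡ 54
536^512 ≡ 54^2 = 2916 ≡ 344
585 = 512 + 64 + 8 + 1, so 536^585 ≡ 344·143·598·536 ≡ 142 (mod 643)
Right side y^r · r^s mod p:
129^2 = 16641 ≡ 566
129^4 ≡ 566^2 = 320356 ≡ 142
129^8 ≡ 142^2 = 20164 ≡ 231
129^16 ≡ 231^2 = 53361 ≡ 635
129^32 ≡ 635^2 = 403225 ≡ 64
129^64 ≡ 64^2 = 4096 ≡ 238
129^128 ≡ 238^2 = 56644 ≡ 60
214 = 128 + 64 + 16 + 4 + 2, so 129^214 ≡ 60·238·635·142·566 ≡ 1 (mod 643)
214^2 = 45796 ≡ 143
214^4 ≡ 143^2 = 20449 ≡ 516
214^8 ≡ 516^2 = 266256 ≡ 54
214^16 ≡ 54^2 = 2916 ≡ 344
214^32 ≡ 344^2 = 118336 ≡ 24
214^64 ≡ 24^2 = 576
214^128 ≡ 576^2 = 331776 ≡ 631
249 = 128 + 64 + 32 + 16 + 8 + 1, so 214^249 ≡ 631·576·24·344·54·214 ≡ 142 (mod 643)
1·142 = 142 ≡ 142 (mod 643)
142 ≡ 142 (mod 643), so the signature is genuine.

genuine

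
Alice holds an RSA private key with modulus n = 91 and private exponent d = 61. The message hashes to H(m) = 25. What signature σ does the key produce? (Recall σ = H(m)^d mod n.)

25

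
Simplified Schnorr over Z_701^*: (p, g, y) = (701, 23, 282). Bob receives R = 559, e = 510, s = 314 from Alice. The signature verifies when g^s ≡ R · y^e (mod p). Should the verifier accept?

reject

g^s mod p:
23^2 = 529
23^4 ≡ 529^2 = 279841 ≡ 142
23^8 ≡ 142^2 = 20164 ≡ 536
23^16 ≡ 536^2 = 287296 ≡ 587
23^32 ≡ 587^2 = 344569 ≡ 378
23^64 ≡ 378^2 = 142884 ≡ 581
23^128 ≡ 581^2 = 337561 ≡ 380
23^256 ≡ 380^2 = 144400 ≡ 695
314 = 256 + 32 + 16 + 8 + 2, so 23^314 ≡ 695·378·587·536·529 ≡ 177 (mod 701)
R · y^e mod p:
282^2 = 79524 ≡ 311
282^4 ≡ 311^2 = 96721 ≡ 684
282^8 ≡ 684^2 = 467856 ≡ 289
282^16 ≡ 289^2 = 83521 ≡ 102
282^32 ≡ 102^2 = 10404 ≡ 590
282^64 ≡ 590^2 = 348100 ≡ 404
282^128 ≡ 404^2 = 163216 ≡ 584
282^256 ≡ 584^2 = 341056 ≡ 370
510 = 256 + 128 + 64 + 32 + 16 + 8 + 4 + 2, so 282^510 ≡ 370·584·404·590·102·289·684·311 ≡ 332 (mod 701)
559·332 = 185588 ≡ 524 (mod 701)
177 ≠ 524; the check fails.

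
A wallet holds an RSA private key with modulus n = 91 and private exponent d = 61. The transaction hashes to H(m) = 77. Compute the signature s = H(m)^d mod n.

77

(H(m))^2 ≡ 77^2 = 5929 ≡ 14
(H(m))^4 ≡ 14^2 = 196 ≡ 14
(H(m))^8 ≡ 14^2 = 196 ≡ 14
(H(m))^16 ≡ 14^2 = 196 ≡ 14
(H(m))^32 ≡ 14^2 = 196 ≡ 14
61 = 32 + 16 + 8 + 4 + 1, so (H(m))^61 ≡ 14·14·14·14·77 ≡ 77 (mod 91)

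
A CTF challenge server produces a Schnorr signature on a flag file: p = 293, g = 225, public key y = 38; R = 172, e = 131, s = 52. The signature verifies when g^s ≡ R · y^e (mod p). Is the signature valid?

g^s mod p:
225^2 = 50625 ≡ 229
225^4 ≡ 229^2 = 52441 ≡ 287
225^8 ≡ 287^2 = 82369 ≡ 36
225^16 ≡ 36^2 = 1296 ≡ 124
225^32 ≡ 124^2 = 15376 ≡ 140
52 = 32 + 16 + 4, so 225^52 ≡ 140·124·287 ≡ 148 (mod 293)
R · y^e mod p:
38^2 = 1444 ≡ 272
38^4 ≡ 272^2 = 73984 ≡ 148
38^8 ≡ 148^2 = 21904 ≡ 222
38^16 ≡ 222^2 = 49284 ≡ 60
38^32 ≡ 60^2 = 3600 ≡ 84
38^64 ≡ 84^2 = 7056 ≡ 24
38^128 ≡ 24^2 = 576 ≡ 283
131 = 128 + 2 + 1, so 38^131 ≡ 283·272·38 ≡ 69 (mod 293)
172·69 = 11868 ≡ 148 (mod 293)
148 ≡ 148 (mod 293); signature holds.

valid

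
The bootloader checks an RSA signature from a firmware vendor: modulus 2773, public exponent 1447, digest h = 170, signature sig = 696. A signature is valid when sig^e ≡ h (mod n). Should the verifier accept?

sig^2 ≡ 696^2 = 484416 ≡ 1914
sig^4 ≡ 1914^2 = 3663396 ≡ 263
sig^8 ≡ 263^2 = 69169 ≡ 2617
sig^16 ≡ 2617^2 = 6848689 ≡ 2152
sig^32 ≡ 2152^2 = 4631104 ≡ 194
sig^64 ≡ 194^2 = 37636 ≡ 1587
sig^128 ≡ 1587^2 = 2518569 ≡ 685
sig^256 ≡ 685^2 = 469225 ≡ 588
sig^512 ≡ 588^2 = 345744 ≡ 1892
sig^1024 ≡ 1892^2 = 3579664 ≡ 2494
1447 = 1024 + 256 + 128 + 32 + 4 + 2 + 1, so sig^1447 ≡ 2494·588·685·194·263·1914·696 ≡ 170 (mod 2773)
170 = h, so the signature checks out.

accept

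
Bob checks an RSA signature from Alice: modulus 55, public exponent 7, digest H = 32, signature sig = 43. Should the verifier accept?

sig^2 ≡ 43^2 = 1849 ≡ 34
sig^4 ≡ 34^2 = 1156 ≡ 1
7 = 4 + 2 + 1, so sig^7 ≡ 1·34·43 ≡ 32 (mod 55)
32 = H, so the signature checks out.

accept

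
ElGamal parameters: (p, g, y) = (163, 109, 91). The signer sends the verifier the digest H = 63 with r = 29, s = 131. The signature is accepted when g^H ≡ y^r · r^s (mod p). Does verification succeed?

Left side g^H mod p:
109^2 = 11881 ≡ 145
109^4 ≡ 145^2 = 21025 ≡ 161
109^8 ≡ 161^2 = 25921 ≡ 4
109^16 ≡ 4^2 = 16
109^32 ≡ 16^2 = 256 ≡ 93
63 = 32 + 16 + 8 + 4 + 2 + 1, so 109^63 ≡ 93·16·4·161·145·109 ≡ 30 (mod 163)
Right side y^r · r^s mod p:
91^2 = 8281 ≡ 131
91^4 ≡ 131^2 = 17161 ≡ 46
91^8 ≡ 46^2 = 2116 ≡ 160
91^16 ≡ 160^2 = 25600 ≡ 9
29 = 16 + 8 + 4 + 1, so 91^29 ≡ 9·160·46·91 ≡ 100 (mod 163)
29^2 = 841 ≡ 26
29^4 ≡ 26^2 = 676 ≡ 24
29^8 ≡ 24^2 = 576 ≡ 87
29^16 ≡ 87^2 = 7569 ≡ 71
29^32 ≡ 71^2 = 5041 ≡ 151
29^64 ≡ 151^2 = 22801 ≡ 144
29^128 ≡ 144^2 = 20736 ≡ 35
131 = 128 + 2 + 1, so 29^131 ≡ 35·26·29 ≡ 147 (mod 163)
100·147 = 14700 ≡ 30 (mod 163)
30 ≡ 30 (mod 163), so the signature is genuine.

passes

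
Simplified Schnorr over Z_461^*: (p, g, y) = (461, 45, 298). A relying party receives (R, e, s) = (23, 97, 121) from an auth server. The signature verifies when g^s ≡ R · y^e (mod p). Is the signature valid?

g^s mod p:
45^2 = 2025 ≡ 181
45^4 ≡ 181^2 = 32761 ≡ 30
45^8 ≡ 30^2 = 900 ≡ 439
45^16 ≡ 439^2 = 192721 ≡ 23
45^32 ≡ 23^2 = 529 ≡ 68
45^64 ≡ 68^2 = 4624 ≡ 14
121 = 64 + 32 + 16 + 8 + 1, so 45^121 ≡ 14·68·23·439·45 ≡ 102 (mod 461)
R · y^e mod p:
298^2 = 88804 ≡ 292
298^4 ≡ 292^2 = 85264 ≡ 440
298^8 ≡ 440^2 = 193600 ≡ 441
298^16 ≡ 441^2 = 194481 ≡ 400
298^32 ≡ 400^2 = 160000 ≡ 33
298^64 ≡ 33^2 = 1089 ≡ 167
97 = 64 + 32 + 1, so 298^97 ≡ 167·33·298 ≡ 196 (mod 461)
23·196 = 4508 ≡ 359 (mod 461)
102 ≠ 359; the check fails.

invalid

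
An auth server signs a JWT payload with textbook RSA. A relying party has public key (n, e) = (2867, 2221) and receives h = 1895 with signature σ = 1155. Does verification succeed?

fails

Squares mod 2867: σ^1≡1155, σ^2≡870, σ^4≡12, σ^8≡144, σ^16≡667, σ^32≡504, σ^64≡1720, σ^128≡2523, σ^256≡789, σ^512≡382, σ^1024≡2574, σ^2048≡2706
2221 = 2048 + 128 + 32 + 8 + 4 + 1, so σ^2221 ≡ 2706·2523·504·144·12·1155 ≡ 972 (mod 2867)
The recovered value 972 does not match the digest 1895.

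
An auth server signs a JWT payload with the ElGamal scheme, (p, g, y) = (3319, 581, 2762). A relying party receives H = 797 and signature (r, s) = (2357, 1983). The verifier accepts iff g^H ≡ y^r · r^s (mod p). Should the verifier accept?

Left side g^H mod p:
581^2 = 337561 ≡ 2342
581^4 ≡ 2342^2 = 5484964 ≡ 1976
581^8 ≡ 1976^2 = 3904576 ≡ 1432
581^16 ≡ 1432^2 = 2050624 ≡ 2801
581^32 ≡ 2801^2 = 7845601 ≡ 2804
581^64 ≡ 2804^2 = 7862416 ≡ 3024
581^128 ≡ 3024^2 = 9144576 ≡ 731
581^256 ≡ 731^2 = 534361 ≡ 2
581^512 ≡ 2^2 = 4
797 = 512 + 256 + 16 + 8 + 4 + 1, so 581^797 ≡ 4·2·2801·1432·1976·581 ≡ 952 (mod 3319)
Right side y^r · r^s mod p:
2762^2 = 7628644 ≡ 1582
2762^4 ≡ 1582^2 = 2502724 ≡ 198
2762^8 ≡ 198^2 = 39204 ≡ 2695
2762^16 ≡ 2695^2 = 7263025 ≡ 1053
2762^32 ≡ 1053^2 = 1108809 ≡ 263
2762^64 ≡ 263^2 = 69169 ≡ 2789
2762^128 ≡ 2789^2 = 7778521 ≡ 2104
2762^256 ≡ 2104^2 = 4426816 ≡ 2589
2762^512 ≡ 2589^2 = 6702921 ≡ 1860
2762^1024 ≡ 1860^2 = 3459600 ≡ 1202
2762^2048 ≡ 1202^2 = 1444804 ≡ 1039
2357 = 2048 + 256 + 32 + 16 + 4 + 1, so 2762^2357 ≡ 1039·2589·263·1053·198·2762 ≡ 998 (mod 3319)
2357^2 = 5555449 ≡ 2762
2357^4 ≡ 2762^2 = 7628644 ≡ 1582
2357^8 ≡ 1582^2 = 2502724 ≡ 198
2357^16 ≡ 198^2 = 39204 ≡ 2695
2357^32 ≡ 2695^2 = 7263025 ≡ 1053
2357^64 ≡ 1053^2 = 1108809 ≡ 263
2357^128 ≡ 263^2 = 69169 ≡ 2789
2357^256 ≡ 2789^2 = 7778521 ≡ 2104
2357^512 ≡ 2104^2 = 4426816 ≡ 2589
2357^1024 ≡ 2589^2 = 6702921 ≡ 1860
1983 = 1024 + 512 + 256 + 128 + 32 + 16 + 8 + 4 + 2 + 1, so 2357^1983 ≡ 1860·2589·2104·2789·1053·2695·198·1582·2762·2357 ≡ 3300 (mod 3319)
998·3300 = 3293400 ≡ 952 (mod 3319)
952 ≡ 952 (mod 3319), so the signature is genuine.

accept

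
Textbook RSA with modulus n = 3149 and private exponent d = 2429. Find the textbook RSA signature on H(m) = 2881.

670

(H(m))^2 ≡ 2881^2 = 8300161 ≡ 2546
(H(m))^4 ≡ 2546^2 = 6482116 ≡ 1474
(H(m))^8 ≡ 1474^2 = 2172676 ≡ 3015
(H(m))^16 ≡ 3015^2 = 9090225 ≡ 2211
(H(m))^32 ≡ 2211^2 = 4888521 ≡ 1273
(H(m))^64 ≡ 1273^2 = 1620529 ≡ 1943
(H(m))^128 ≡ 1943^2 = 3775249 ≡ 2747
(H(m))^256 ≡ 2747^2 = 7546009 ≡ 1005
(H(m))^512 ≡ 1005^2 = 1010025 ≡ 2345
(H(m))^1024 ≡ 2345^2 = 5499025 ≡ 871
(H(m))^2048 ≡ 871^2 = 758641 ≡ 2881
2429 = 2048 + 256 + 64 + 32 + 16 + 8 + 4 + 1, so (H(m))^2429 ≡ 2881·1005·1943·1273·2211·3015·1474·2881 ≡ 670 (mod 3149)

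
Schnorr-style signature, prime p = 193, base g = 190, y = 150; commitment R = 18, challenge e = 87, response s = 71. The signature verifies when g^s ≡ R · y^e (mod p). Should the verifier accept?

reject

g^s mod p:
190^2 = 36100 ≡ 9
190^4 ≡ 9^2 = 81
190^8 ≡ 81^2 = 6561 ≡ 192
190^16 ≡ 192^2 = 36864 ≡ 1
190^32 ≡ 1^2 = 1
190^64 ≡ 1^2 = 1
71 = 64 + 4 + 2 + 1, so 190^71 ≡ 1·81·9·190 ≡ 129 (mod 193)
R · y^e mod p:
150^2 = 22500 ≡ 112
150^4 ≡ 112^2 = 12544 ≡ 192
150^8 ≡ 192^2 = 36864 ≡ 1
150^16 ≡ 1^2 = 1
150^32 ≡ 1^2 = 1
150^64 ≡ 1^2 = 1
87 = 64 + 16 + 4 + 2 + 1, so 150^87 ≡ 1·1·192·112·150 ≡ 184 (mod 193)
18·184 = 3312 ≡ 31 (mod 193)
129 ≠ 31; the check fails.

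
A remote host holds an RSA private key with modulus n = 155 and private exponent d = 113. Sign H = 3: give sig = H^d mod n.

73

H^2 ≡ 3^2 = 9
H^4 ≡ 9^2 = 81
H^8 ≡ 81^2 = 6561 ≡ 51
H^16 ≡ 51^2 = 2601 ≡ 121
H^32 ≡ 121^2 = 14641 ≡ 71
H^64 ≡ 71^2 = 5041 ≡ 81
113 = 64 + 32 + 16 + 1, so H^113 ≡ 81·71·121·3 ≡ 73 (mod 155)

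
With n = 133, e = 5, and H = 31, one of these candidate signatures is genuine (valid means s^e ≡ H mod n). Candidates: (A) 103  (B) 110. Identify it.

A

Candidate A: Squares mod 133: 103^1≡103, 103^2≡102, 103^4≡30; 5 = 4 + 1, so 103^5 ≡ 30·103 ≡ 31 (mod 133)
  → matches H = 31
Candidate B: Squares mod 133: 110^1≡110, 110^2≡130, 110^4≡9; 5 = 4 + 1, so 110^5 ≡ 9·110 ≡ 59 (mod 133)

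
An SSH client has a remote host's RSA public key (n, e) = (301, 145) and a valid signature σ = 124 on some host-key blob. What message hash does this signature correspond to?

117

Squares mod 301: σ^1≡124, σ^2≡25, σ^4≡23, σ^8≡228, σ^16≡212, σ^32≡95, σ^64≡296, σ^128≡25
145 = 128 + 16 + 1, so σ^145 ≡ 25·212·124 ≡ 117 (mod 301)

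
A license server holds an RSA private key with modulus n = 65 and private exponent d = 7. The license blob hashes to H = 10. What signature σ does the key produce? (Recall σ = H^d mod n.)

H^2 ≡ 10^2 = 100 ≡ 35
H^4 ≡ 35^2 = 1225 ≡ 55
7 = 4 + 2 + 1, so H^7 ≡ 55·35·10 ≡ 10 (mod 65)

10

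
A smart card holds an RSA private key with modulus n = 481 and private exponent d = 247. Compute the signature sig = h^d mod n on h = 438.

Squares mod 481: h^1≡438, h^2≡406, h^4≡334, h^8≡445, h^16≡334, h^32≡445, h^64≡334, h^128≡445
247 = 128 + 64 + 32 + 16 + 4 + 2 + 1, so h^247 ≡ 445·334·445·334·334·406·438 ≡ 191 (mod 481)

191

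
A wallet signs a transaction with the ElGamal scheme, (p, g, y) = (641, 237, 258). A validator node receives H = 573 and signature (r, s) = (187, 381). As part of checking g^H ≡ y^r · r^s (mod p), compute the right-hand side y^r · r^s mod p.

187

Squares mod 641: 258^1≡258, 258^2≡541, 258^4≡385, 258^8≡154, 258^16≡640, 258^32≡1, 258^64≡1, 258^128≡1
187 = 128 + 32 + 16 + 8 + 2 + 1, so 258^187 ≡ 1·1·640·154·541·258 ≡ 282 (mod 641)
Squares mod 641: 187^1≡187, 187^2≡355, 187^4≡389, 187^8≡45, 187^16≡102, 187^32≡148, 187^64≡110, 187^128≡562, 187^256≡472
381 = 256 + 64 + 32 + 16 + 8 + 4 + 1, so 187^381 ≡ 472·110·148·102·45·389·187 ≡ 453 (mod 641)
y^r · r^s ≡ 282·453 = 127746 ≡ 187 (mod 641)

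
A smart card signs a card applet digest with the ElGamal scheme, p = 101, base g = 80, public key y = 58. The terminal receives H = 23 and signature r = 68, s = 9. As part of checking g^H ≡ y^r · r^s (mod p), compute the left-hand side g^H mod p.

71

Squares mod 101: 80^1≡80, 80^2≡37, 80^4≡56, 80^8≡5, 80^16≡25
23 = 16 + 4 + 2 + 1, so 80^23 ≡ 25·56·37·80 ≡ 71 (mod 101)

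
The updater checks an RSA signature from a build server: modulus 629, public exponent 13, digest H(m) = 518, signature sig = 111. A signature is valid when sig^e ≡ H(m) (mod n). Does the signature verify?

verifies

sig^2 ≡ 111^2 = 12321 ≡ 370
sig^4 ≡ 370^2 = 136900 ≡ 407
sig^8 ≡ 407^2 = 165649 ≡ 222
13 = 8 + 4 + 1, so sig^13 ≡ 222·407·111 ≡ 518 (mod 629)
sig^13 mod 629 = 518 matches H(m).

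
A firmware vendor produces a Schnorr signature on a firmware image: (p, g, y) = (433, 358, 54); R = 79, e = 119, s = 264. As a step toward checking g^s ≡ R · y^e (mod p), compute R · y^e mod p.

234

54^119 mod 433 = 425
R · y^e ≡ 79·425 = 33575 ≡ 234 (mod 433)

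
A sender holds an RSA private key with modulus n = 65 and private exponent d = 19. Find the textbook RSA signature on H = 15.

50

Squares mod 65: H^1≡15, H^2≡30, H^4≡55, H^8≡35, H^16≡55
19 = 16 + 2 + 1, so H^19 ≡ 55·30·15 ≡ 50 (mod 65)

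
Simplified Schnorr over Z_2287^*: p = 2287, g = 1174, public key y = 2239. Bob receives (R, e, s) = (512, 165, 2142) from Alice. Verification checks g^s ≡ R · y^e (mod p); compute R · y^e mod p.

2239^165 mod 2287 = 1315
R · y^e ≡ 512·1315 = 673280 ≡ 902 (mod 2287)

902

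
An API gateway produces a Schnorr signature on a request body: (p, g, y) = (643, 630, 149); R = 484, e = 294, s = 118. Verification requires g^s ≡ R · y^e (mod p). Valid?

g^s mod p:
Squares mod 643: 630^1≡630, 630^2≡169, 630^4≡269, 630^8≡345, 630^16≡70, 630^32≡399, 630^64≡380
118 = 64 + 32 + 16 + 4 + 2, so 630^118 ≡ 380·399·70·269·169 ≡ 295 (mod 643)
R · y^e mod p:
Squares mod 643: 149^1≡149, 149^2≡339, 149^4≡467, 149^8≡112, 149^16≡327, 149^32≡191, 149^64≡473, 149^128≡608, 149^256≡582
294 = 256 + 32 + 4 + 2, so 149^294 ≡ 582·191·467·339 ≡ 536 (mod 643)
484·536 = 259424 ≡ 295 (mod 643)
295 ≡ 295 (mod 643); signature holds.

yes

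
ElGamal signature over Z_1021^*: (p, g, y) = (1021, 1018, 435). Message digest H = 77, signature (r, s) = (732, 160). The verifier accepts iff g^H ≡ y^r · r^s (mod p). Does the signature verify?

does not verify

Left side g^H mod p:
1018^77 mod 1021 = 737
Right side y^r · r^s mod p:
435^732 mod 1021 = 435
732^160 mod 1021 = 720
435·720 = 313200 ≡ 774 (mod 1021)
737 ≠ 774, so verification fails.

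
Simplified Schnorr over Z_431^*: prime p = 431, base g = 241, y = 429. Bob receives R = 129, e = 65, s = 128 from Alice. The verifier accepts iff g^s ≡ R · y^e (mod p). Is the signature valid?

invalid

g^s mod p:
241^2 = 58081 ≡ 327
241^4 ≡ 327^2 = 106929 ≡ 41
241^8 ≡ 41^2 = 1681 ≡ 388
241^16 ≡ 388^2 = 150544 ≡ 125
241^32 ≡ 125^2 = 15625 ≡ 109
241^64 ≡ 109^2 = 11881 ≡ 244
241^128 ≡ 244^2 = 59536 ≡ 58
R · y^e mod p:
429^2 = 184041 ≡ 4
429^4 ≡ 4^2 = 16
429^8 ≡ 16^2 = 256
429^16 ≡ 256^2 = 65536 ≡ 24
429^32 ≡ 24^2 = 576 ≡ 145
429^64 ≡ 145^2 = 21025 ≡ 337
65 = 64 + 1, so 429^65 ≡ 337·429 ≡ 188 (mod 431)
129·188 = 24252 ≡ 116 (mod 431)
58 ≠ 116; the check fails.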